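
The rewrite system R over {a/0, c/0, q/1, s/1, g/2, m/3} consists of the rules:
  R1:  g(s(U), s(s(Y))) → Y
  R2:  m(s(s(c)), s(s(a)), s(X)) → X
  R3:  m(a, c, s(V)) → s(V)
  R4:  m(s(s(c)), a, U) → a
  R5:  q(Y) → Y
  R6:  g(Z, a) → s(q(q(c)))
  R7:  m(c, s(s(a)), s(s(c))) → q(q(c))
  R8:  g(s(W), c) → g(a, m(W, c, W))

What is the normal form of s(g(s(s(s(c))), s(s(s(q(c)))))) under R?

1. s(g(s(s(s(c))), s(s(s(q(c))))))  →  s(s(q(c)))   [R1 at 1]
2. s(s(q(c)))  →  s(s(c))   [R5 at 1.1]

s(s(c))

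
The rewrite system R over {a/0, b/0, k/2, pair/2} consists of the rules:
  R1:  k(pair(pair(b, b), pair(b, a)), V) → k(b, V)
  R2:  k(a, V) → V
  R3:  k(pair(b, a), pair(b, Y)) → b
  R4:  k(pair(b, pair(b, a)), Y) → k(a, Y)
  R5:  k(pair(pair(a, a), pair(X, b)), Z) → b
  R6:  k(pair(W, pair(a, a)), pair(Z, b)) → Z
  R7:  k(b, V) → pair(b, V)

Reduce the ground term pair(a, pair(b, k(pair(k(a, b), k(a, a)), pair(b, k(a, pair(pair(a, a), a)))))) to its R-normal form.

1. pair(a, pair(b, k(pair(k(a, b), k(a, a)), pair(b, k(a, pair(pair(a, a), a))))))  →  pair(a, pair(b, k(pair(b, k(a, a)), pair(b, k(a, pair(pair(a, a), a))))))   [R2 at 2.2.1.1]
2. pair(a, pair(b, k(pair(b, k(a, a)), pair(b, k(a, pair(pair(a, a), a))))))  →  pair(a, pair(b, k(pair(b, a), pair(b, k(a, pair(pair(a, a), a))))))   [R2 at 2.2.1.2]
3. pair(a, pair(b, k(pair(b, a), pair(b, k(a, pair(pair(a, a), a))))))  →  pair(a, pair(b, b))   [R3 at 2.2]

pair(a, pair(b, b))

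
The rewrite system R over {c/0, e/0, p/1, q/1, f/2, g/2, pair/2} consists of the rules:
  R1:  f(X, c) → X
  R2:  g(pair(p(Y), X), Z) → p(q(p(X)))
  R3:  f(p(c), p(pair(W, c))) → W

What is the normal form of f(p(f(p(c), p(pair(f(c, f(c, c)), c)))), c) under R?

1. f(p(f(p(c), p(pair(f(c, f(c, c)), c)))), c)  →  p(f(p(c), p(pair(f(c, f(c, c)), c))))   [R1 at ε]
2. p(f(p(c), p(pair(f(c, f(c, c)), c))))  →  p(f(c, f(c, c)))   [R3 at 1]
3. p(f(c, f(c, c)))  →  p(f(c, c))   [R1 at 1.2]
4. p(f(c, c))  →  p(c)   [R1 at 1]

p(c)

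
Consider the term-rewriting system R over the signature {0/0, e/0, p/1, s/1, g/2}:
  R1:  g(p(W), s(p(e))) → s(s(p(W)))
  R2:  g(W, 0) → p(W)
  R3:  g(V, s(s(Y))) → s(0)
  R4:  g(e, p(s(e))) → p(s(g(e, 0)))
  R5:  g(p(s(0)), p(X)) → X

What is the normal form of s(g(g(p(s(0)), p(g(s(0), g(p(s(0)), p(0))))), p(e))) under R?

s(e)

1. s(g(g(p(s(0)), p(g(s(0), g(p(s(0)), p(0))))), p(e)))  →  s(g(g(s(0), g(p(s(0)), p(0))), p(e)))   [R5 at 1.1]
2. s(g(g(s(0), g(p(s(0)), p(0))), p(e)))  →  s(g(g(s(0), 0), p(e)))   [R5 at 1.1.2]
3. s(g(g(s(0), 0), p(e)))  →  s(g(p(s(0)), p(e)))   [R2 at 1.1]
4. s(g(p(s(0)), p(e)))  →  s(e)   [R5 at 1]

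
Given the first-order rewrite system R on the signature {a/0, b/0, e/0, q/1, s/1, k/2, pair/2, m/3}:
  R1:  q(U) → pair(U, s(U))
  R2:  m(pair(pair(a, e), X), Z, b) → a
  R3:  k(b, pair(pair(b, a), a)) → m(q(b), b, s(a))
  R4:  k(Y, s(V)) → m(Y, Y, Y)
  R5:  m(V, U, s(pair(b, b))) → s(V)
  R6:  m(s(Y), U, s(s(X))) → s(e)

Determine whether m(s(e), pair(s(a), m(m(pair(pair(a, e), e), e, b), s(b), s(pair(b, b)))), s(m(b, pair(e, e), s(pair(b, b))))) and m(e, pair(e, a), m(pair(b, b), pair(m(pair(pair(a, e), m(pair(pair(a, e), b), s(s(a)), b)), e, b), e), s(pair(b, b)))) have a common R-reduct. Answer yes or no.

yes — NF(t₁) = s(e), NF(t₂) = s(e)

Reduce t₁ = m(s(e), pair(s(a), m(m(pair(pair(a, e), e), e, b), s(b), s(pair(b, b)))), s(m(b, pair(e, e), s(pair(b, b))))):
1. m(s(e), pair(s(a), m(m(pair(pair(a, e), e), e, b), s(b), s(pair(b, b)))), s(m(b, pair(e, e), s(pair(b, b)))))  →  m(s(e), pair(s(a), s(m(pair(pair(a, e), e), e, b))), s(m(b, pair(e, e), s(pair(b, b)))))   [R5 at 2.2]
2. m(s(e), pair(s(a), s(m(pair(pair(a, e), e), e, b))), s(m(b, pair(e, e), s(pair(b, b)))))  →  m(s(e), pair(s(a), s(a)), s(m(b, pair(e, e), s(pair(b, b)))))   [R2 at 2.2.1]
3. m(s(e), pair(s(a), s(a)), s(m(b, pair(e, e), s(pair(b, b)))))  →  m(s(e), pair(s(a), s(a)), s(s(b)))   [R5 at 3.1]
4. m(s(e), pair(s(a), s(a)), s(s(b)))  →  s(e)   [R6 at ε]

Reduce t₂ = m(e, pair(e, a), m(pair(b, b), pair(m(pair(pair(a, e), m(pair(pair(a, e), b), s(s(a)), b)), e, b), e), s(pair(b, b)))):
1. m(e, pair(e, a), m(pair(b, b), pair(m(pair(pair(a, e), m(pair(pair(a, e), b), s(s(a)), b)), e, b), e), s(pair(b, b))))  →  m(e, pair(e, a), s(pair(b, b)))   [R5 at 3]
2. m(e, pair(e, a), s(pair(b, b)))  →  s(e)   [R5 at ε]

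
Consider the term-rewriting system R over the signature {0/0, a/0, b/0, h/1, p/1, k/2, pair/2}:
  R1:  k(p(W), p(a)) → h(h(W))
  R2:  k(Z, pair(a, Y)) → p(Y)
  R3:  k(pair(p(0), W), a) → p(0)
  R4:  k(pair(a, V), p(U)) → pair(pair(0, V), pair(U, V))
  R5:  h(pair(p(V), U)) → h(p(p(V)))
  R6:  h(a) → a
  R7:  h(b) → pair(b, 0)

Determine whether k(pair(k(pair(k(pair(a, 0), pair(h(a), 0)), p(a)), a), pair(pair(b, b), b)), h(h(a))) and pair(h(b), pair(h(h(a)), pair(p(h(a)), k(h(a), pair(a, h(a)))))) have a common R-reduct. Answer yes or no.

Reduce t₁ = k(pair(k(pair(k(pair(a, 0), pair(h(a), 0)), p(a)), a), pair(pair(b, b), b)), h(h(a))):
1. k(pair(k(pair(k(pair(a, 0), pair(h(a), 0)), p(a)), a), pair(pair(b, b), b)), h(h(a)))  →  k(pair(k(pair(k(pair(a, 0), pair(a, 0)), p(a)), a), pair(pair(b, b), b)), h(h(a)))   [R6 at 1.1.1.1.2.1]
2. k(pair(k(pair(k(pair(a, 0), pair(a, 0)), p(a)), a), pair(pair(b, b), b)), h(h(a)))  →  k(pair(k(pair(p(0), p(a)), a), pair(pair(b, b), b)), h(h(a)))   [R2 at 1.1.1.1]
3. k(pair(k(pair(p(0), p(a)), a), pair(pair(b, b), b)), h(h(a)))  →  k(pair(p(0), pair(pair(b, b), b)), h(h(a)))   [R3 at 1.1]
4. k(pair(p(0), pair(pair(b, b), b)), h(h(a)))  →  k(pair(p(0), pair(pair(b, b), b)), h(a))   [R6 at 2.1]
5. k(pair(p(0), pair(pair(b, b), b)), h(a))  →  k(pair(p(0), pair(pair(b, b), b)), a)   [R6 at 2]
6. k(pair(p(0), pair(pair(b, b), b)), a)  →  p(0)   [R3 at ε]

Reduce t₂ = pair(h(b), pair(h(h(a)), pair(p(h(a)), k(h(a), pair(a, h(a)))))):
1. pair(h(b), pair(h(h(a)), pair(p(h(a)), k(h(a), pair(a, h(a))))))  →  pair(pair(b, 0), pair(h(h(a)), pair(p(h(a)), k(h(a), pair(a, h(a))))))   [R7 at 1]
2. pair(pair(b, 0), pair(h(h(a)), pair(p(h(a)), k(h(a), pair(a, h(a))))))  →  pair(pair(b, 0), pair(h(a), pair(p(h(a)), k(h(a), pair(a, h(a))))))   [R6 at 2.1.1]
3. pair(pair(b, 0), pair(h(a), pair(p(h(a)), k(h(a), pair(a, h(a))))))  →  pair(pair(b, 0), pair(a, pair(p(h(a)), k(h(a), pair(a, h(a))))))   [R6 at 2.1]
4. pair(pair(b, 0), pair(a, pair(p(h(a)), k(h(a), pair(a, h(a))))))  →  pair(pair(b, 0), pair(a, pair(p(a), k(h(a), pair(a, h(a))))))   [R6 at 2.2.1.1]
5. pair(pair(b, 0), pair(a, pair(p(a), k(h(a), pair(a, h(a))))))  →  pair(pair(b, 0), pair(a, pair(p(a), p(h(a)))))   [R2 at 2.2.2]
6. pair(pair(b, 0), pair(a, pair(p(a), p(h(a)))))  →  pair(pair(b, 0), pair(a, pair(p(a), p(a))))   [R6 at 2.2.2.1]

no — NF(t₁) = p(0), NF(t₂) = pair(pair(b, 0), pair(a, pair(p(a), p(a))))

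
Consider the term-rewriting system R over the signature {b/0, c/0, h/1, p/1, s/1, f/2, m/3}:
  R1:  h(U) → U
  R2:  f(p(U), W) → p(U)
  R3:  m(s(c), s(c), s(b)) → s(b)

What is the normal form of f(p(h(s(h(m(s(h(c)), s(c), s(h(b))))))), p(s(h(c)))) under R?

p(s(s(b)))

1. f(p(h(s(h(m(s(h(c)), s(c), s(h(b))))))), p(s(h(c))))  →  p(h(s(h(m(s(h(c)), s(c), s(h(b)))))))   [R2 at ε]
2. p(h(s(h(m(s(h(c)), s(c), s(h(b)))))))  →  p(s(h(m(s(h(c)), s(c), s(h(b))))))   [R1 at 1]
3. p(s(h(m(s(h(c)), s(c), s(h(b))))))  →  p(s(m(s(h(c)), s(c), s(h(b)))))   [R1 at 1.1]
4. p(s(m(s(h(c)), s(c), s(h(b)))))  →  p(s(m(s(c), s(c), s(h(b)))))   [R1 at 1.1.1.1]
5. p(s(m(s(c), s(c), s(h(b)))))  →  p(s(m(s(c), s(c), s(b))))   [R1 at 1.1.3.1]
6. p(s(m(s(c), s(c), s(b))))  →  p(s(s(b)))   [R3 at 1.1]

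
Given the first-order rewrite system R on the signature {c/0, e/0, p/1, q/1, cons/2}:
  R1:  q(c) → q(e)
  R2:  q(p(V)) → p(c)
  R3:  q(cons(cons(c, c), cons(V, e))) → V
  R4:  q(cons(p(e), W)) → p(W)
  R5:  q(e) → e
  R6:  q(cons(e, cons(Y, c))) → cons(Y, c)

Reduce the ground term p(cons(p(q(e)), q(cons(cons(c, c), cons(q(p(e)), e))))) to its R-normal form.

p(cons(p(e), p(c)))

1. p(cons(p(q(e)), q(cons(cons(c, c), cons(q(p(e)), e)))))  →  p(cons(p(e), q(cons(cons(c, c), cons(q(p(e)), e)))))   [R5 at 1.1.1]
2. p(cons(p(e), q(cons(cons(c, c), cons(q(p(e)), e)))))  →  p(cons(p(e), q(p(e))))   [R3 at 1.2]
3. p(cons(p(e), q(p(e))))  →  p(cons(p(e), p(c)))   [R2 at 1.2]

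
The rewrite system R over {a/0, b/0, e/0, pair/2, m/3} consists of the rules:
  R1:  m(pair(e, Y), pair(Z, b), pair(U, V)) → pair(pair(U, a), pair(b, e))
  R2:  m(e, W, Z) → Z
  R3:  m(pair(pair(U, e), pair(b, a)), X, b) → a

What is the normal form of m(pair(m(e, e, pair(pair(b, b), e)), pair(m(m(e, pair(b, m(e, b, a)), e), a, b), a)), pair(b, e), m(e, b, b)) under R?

a

1. m(pair(m(e, e, pair(pair(b, b), e)), pair(m(m(e, pair(b, m(e, b, a)), e), a, b), a)), pair(b, e), m(e, b, b))  →  m(pair(pair(pair(b, b), e), pair(m(m(e, pair(b, m(e, b, a)), e), a, b), a)), pair(b, e), m(e, b, b))   [R2 at 1.1]
2. m(pair(pair(pair(b, b), e), pair(m(m(e, pair(b, m(e, b, a)), e), a, b), a)), pair(b, e), m(e, b, b))  →  m(pair(pair(pair(b, b), e), pair(m(e, a, b), a)), pair(b, e), m(e, b, b))   [R2 at 1.2.1.1]
3. m(pair(pair(pair(b, b), e), pair(m(e, a, b), a)), pair(b, e), m(e, b, b))  →  m(pair(pair(pair(b, b), e), pair(b, a)), pair(b, e), m(e, b, b))   [R2 at 1.2.1]
4. m(pair(pair(pair(b, b), e), pair(b, a)), pair(b, e), m(e, b, b))  →  m(pair(pair(pair(b, b), e), pair(b, a)), pair(b, e), b)   [R2 at 3]
5. m(pair(pair(pair(b, b), e), pair(b, a)), pair(b, e), b)  →  a   [R3 at ε]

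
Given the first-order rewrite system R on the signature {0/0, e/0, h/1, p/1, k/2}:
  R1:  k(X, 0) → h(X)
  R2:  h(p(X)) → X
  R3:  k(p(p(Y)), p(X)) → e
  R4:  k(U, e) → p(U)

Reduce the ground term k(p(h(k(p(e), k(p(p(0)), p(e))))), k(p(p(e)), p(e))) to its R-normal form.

1. k(p(h(k(p(e), k(p(p(0)), p(e))))), k(p(p(e)), p(e)))  →  k(p(h(k(p(e), e))), k(p(p(e)), p(e)))   [R3 at 1.1.1.2]
2. k(p(h(k(p(e), e))), k(p(p(e)), p(e)))  →  k(p(h(p(p(e)))), k(p(p(e)), p(e)))   [R4 at 1.1.1]
3. k(p(h(p(p(e)))), k(p(p(e)), p(e)))  →  k(p(p(e)), k(p(p(e)), p(e)))   [R2 at 1.1]
4. k(p(p(e)), k(p(p(e)), p(e)))  →  k(p(p(e)), e)   [R3 at 2]
5. k(p(p(e)), e)  →  p(p(p(e)))   [R4 at ε]

p(p(p(e)))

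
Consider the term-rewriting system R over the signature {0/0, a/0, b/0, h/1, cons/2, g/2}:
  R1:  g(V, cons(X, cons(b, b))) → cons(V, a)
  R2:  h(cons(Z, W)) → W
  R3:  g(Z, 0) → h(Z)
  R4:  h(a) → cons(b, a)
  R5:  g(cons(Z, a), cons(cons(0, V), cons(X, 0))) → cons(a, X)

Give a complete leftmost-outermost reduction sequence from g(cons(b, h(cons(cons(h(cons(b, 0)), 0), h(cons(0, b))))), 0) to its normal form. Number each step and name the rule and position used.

1. g(cons(b, h(cons(cons(h(cons(b, 0)), 0), h(cons(0, b))))), 0)  →  h(cons(b, h(cons(cons(h(cons(b, 0)), 0), h(cons(0, b))))))   [R3 at ε]
2. h(cons(b, h(cons(cons(h(cons(b, 0)), 0), h(cons(0, b))))))  →  h(cons(cons(h(cons(b, 0)), 0), h(cons(0, b))))   [R2 at ε]
3. h(cons(cons(h(cons(b, 0)), 0), h(cons(0, b))))  →  h(cons(0, b))   [R2 at ε]
4. h(cons(0, b))  →  b   [R2 at ε]

b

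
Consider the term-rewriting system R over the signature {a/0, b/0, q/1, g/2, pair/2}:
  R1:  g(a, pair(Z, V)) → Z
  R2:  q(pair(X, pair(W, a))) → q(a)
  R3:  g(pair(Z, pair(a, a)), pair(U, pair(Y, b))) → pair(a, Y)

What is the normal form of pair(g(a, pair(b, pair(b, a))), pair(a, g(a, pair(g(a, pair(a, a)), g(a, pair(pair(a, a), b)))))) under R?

pair(b, pair(a, a))

1. pair(g(a, pair(b, pair(b, a))), pair(a, g(a, pair(g(a, pair(a, a)), g(a, pair(pair(a, a), b))))))  →  pair(b, pair(a, g(a, pair(g(a, pair(a, a)), g(a, pair(pair(a, a), b))))))   [R1 at 1]
2. pair(b, pair(a, g(a, pair(g(a, pair(a, a)), g(a, pair(pair(a, a), b))))))  →  pair(b, pair(a, g(a, pair(a, a))))   [R1 at 2.2]
3. pair(b, pair(a, g(a, pair(a, a))))  →  pair(b, pair(a, a))   [R1 at 2.2]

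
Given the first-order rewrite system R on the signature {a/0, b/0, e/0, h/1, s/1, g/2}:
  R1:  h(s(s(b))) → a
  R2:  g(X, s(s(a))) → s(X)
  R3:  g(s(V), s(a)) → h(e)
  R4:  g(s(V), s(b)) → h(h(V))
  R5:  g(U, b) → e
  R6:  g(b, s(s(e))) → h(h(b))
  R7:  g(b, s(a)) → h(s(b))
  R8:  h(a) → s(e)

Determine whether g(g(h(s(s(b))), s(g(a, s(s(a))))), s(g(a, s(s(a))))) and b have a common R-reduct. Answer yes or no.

Reduce t₁ = g(g(h(s(s(b))), s(g(a, s(s(a))))), s(g(a, s(s(a))))):
1. g(g(h(s(s(b))), s(g(a, s(s(a))))), s(g(a, s(s(a)))))  →  g(g(a, s(g(a, s(s(a))))), s(g(a, s(s(a)))))   [R1 at 1.1]
2. g(g(a, s(g(a, s(s(a))))), s(g(a, s(s(a)))))  →  g(g(a, s(s(a))), s(g(a, s(s(a)))))   [R2 at 1.2.1]
3. g(g(a, s(s(a))), s(g(a, s(s(a)))))  →  g(s(a), s(g(a, s(s(a)))))   [R2 at 1]
4. g(s(a), s(g(a, s(s(a)))))  →  g(s(a), s(s(a)))   [R2 at 2.1]
5. g(s(a), s(s(a)))  →  s(s(a))   [R2 at ε]

Reduce t₂ = b:

no — NF(t₁) = s(s(a)), NF(t₂) = b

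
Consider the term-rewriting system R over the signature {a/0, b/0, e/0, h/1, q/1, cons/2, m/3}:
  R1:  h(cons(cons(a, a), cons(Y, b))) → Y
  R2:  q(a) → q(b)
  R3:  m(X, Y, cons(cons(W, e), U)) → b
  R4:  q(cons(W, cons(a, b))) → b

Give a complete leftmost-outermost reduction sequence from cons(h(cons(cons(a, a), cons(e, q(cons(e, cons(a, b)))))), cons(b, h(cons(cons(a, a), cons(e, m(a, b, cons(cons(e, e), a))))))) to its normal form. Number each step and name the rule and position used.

cons(e, cons(b, e))

1. cons(h(cons(cons(a, a), cons(e, q(cons(e, cons(a, b)))))), cons(b, h(cons(cons(a, a), cons(e, m(a, b, cons(cons(e, e), a)))))))  →  cons(h(cons(cons(a, a), cons(e, b))), cons(b, h(cons(cons(a, a), cons(e, m(a, b, cons(cons(e, e), a)))))))   [R4 at 1.1.2.2]
2. cons(h(cons(cons(a, a), cons(e, b))), cons(b, h(cons(cons(a, a), cons(e, m(a, b, cons(cons(e, e), a)))))))  →  cons(e, cons(b, h(cons(cons(a, a), cons(e, m(a, b, cons(cons(e, e), a)))))))   [R1 at 1]
3. cons(e, cons(b, h(cons(cons(a, a), cons(e, m(a, b, cons(cons(e, e), a)))))))  →  cons(e, cons(b, h(cons(cons(a, a), cons(e, b)))))   [R3 at 2.2.1.2.2]
4. cons(e, cons(b, h(cons(cons(a, a), cons(e, b)))))  →  cons(e, cons(b, e))   [R1 at 2.2]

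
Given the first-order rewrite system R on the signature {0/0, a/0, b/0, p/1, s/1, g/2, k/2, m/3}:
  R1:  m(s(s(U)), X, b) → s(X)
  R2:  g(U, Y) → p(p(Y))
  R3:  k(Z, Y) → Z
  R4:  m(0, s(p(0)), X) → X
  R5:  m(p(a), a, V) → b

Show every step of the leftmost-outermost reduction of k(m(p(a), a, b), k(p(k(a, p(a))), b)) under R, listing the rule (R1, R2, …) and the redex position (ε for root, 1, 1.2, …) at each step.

1. k(m(p(a), a, b), k(p(k(a, p(a))), b))  →  m(p(a), a, b)   [R3 at ε]
2. m(p(a), a, b)  →  b   [R5 at ε]

b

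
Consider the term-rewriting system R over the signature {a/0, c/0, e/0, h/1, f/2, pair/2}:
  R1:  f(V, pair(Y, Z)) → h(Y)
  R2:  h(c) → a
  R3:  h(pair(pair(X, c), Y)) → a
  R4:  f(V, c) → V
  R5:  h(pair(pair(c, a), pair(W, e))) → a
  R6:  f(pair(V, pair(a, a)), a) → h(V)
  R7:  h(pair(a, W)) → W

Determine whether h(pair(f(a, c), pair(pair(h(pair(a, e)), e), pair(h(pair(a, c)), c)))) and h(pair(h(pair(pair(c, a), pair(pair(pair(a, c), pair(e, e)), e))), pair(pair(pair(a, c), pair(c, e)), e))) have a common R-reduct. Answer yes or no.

no — NF(t₁) = pair(pair(e, e), pair(c, c)), NF(t₂) = pair(pair(pair(a, c), pair(c, e)), e)

Reduce t₁ = h(pair(f(a, c), pair(pair(h(pair(a, e)), e), pair(h(pair(a, c)), c)))):
1. h(pair(f(a, c), pair(pair(h(pair(a, e)), e), pair(h(pair(a, c)), c))))  →  h(pair(a, pair(pair(h(pair(a, e)), e), pair(h(pair(a, c)), c))))   [R4 at 1.1]
2. h(pair(a, pair(pair(h(pair(a, e)), e), pair(h(pair(a, c)), c))))  →  pair(pair(h(pair(a, e)), e), pair(h(pair(a, c)), c))   [R7 at ε]
3. pair(pair(h(pair(a, e)), e), pair(h(pair(a, c)), c))  →  pair(pair(e, e), pair(h(pair(a, c)), c))   [R7 at 1.1]
4. pair(pair(e, e), pair(h(pair(a, c)), c))  →  pair(pair(e, e), pair(c, c))   [R7 at 2.1]

Reduce t₂ = h(pair(h(pair(pair(c, a), pair(pair(pair(a, c), pair(e, e)), e))), pair(pair(pair(a, c), pair(c, e)), e))):
1. h(pair(h(pair(pair(c, a), pair(pair(pair(a, c), pair(e, e)), e))), pair(pair(pair(a, c), pair(c, e)), e)))  →  h(pair(a, pair(pair(pair(a, c), pair(c, e)), e)))   [R5 at 1.1]
2. h(pair(a, pair(pair(pair(a, c), pair(c, e)), e)))  →  pair(pair(pair(a, c), pair(c, e)), e)   [R7 at ε]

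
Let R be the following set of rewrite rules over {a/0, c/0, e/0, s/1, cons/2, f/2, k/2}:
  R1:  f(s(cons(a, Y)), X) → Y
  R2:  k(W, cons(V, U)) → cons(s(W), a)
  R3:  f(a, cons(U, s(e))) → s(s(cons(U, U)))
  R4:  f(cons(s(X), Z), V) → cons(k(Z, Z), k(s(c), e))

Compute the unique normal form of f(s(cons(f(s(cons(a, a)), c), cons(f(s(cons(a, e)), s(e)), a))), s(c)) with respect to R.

cons(e, a)

1. f(s(cons(f(s(cons(a, a)), c), cons(f(s(cons(a, e)), s(e)), a))), s(c))  →  f(s(cons(a, cons(f(s(cons(a, e)), s(e)), a))), s(c))   [R1 at 1.1.1]
2. f(s(cons(a, cons(f(s(cons(a, e)), s(e)), a))), s(c))  →  cons(f(s(cons(a, e)), s(e)), a)   [R1 at ε]
3. cons(f(s(cons(a, e)), s(e)), a)  →  cons(e, a)   [R1 at 1]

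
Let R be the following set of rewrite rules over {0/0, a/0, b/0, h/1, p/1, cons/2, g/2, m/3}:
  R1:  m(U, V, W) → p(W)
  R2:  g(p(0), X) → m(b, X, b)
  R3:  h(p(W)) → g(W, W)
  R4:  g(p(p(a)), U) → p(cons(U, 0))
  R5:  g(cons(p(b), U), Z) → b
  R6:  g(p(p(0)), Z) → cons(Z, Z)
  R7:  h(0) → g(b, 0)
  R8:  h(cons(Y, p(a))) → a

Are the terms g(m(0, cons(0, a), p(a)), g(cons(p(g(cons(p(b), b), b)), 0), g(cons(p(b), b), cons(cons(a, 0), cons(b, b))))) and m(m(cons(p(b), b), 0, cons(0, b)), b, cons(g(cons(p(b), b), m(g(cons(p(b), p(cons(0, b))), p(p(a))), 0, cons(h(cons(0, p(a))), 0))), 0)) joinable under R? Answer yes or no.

Reduce t₁ = g(m(0, cons(0, a), p(a)), g(cons(p(g(cons(p(b), b), b)), 0), g(cons(p(b), b), cons(cons(a, 0), cons(b, b))))):
1. g(m(0, cons(0, a), p(a)), g(cons(p(g(cons(p(b), b), b)), 0), g(cons(p(b), b), cons(cons(a, 0), cons(b, b)))))  →  g(p(p(a)), g(cons(p(g(cons(p(b), b), b)), 0), g(cons(p(b), b), cons(cons(a, 0), cons(b, b)))))   [R1 at 1]
2. g(p(p(a)), g(cons(p(g(cons(p(b), b), b)), 0), g(cons(p(b), b), cons(cons(a, 0), cons(b, b)))))  →  p(cons(g(cons(p(g(cons(p(b), b), b)), 0), g(cons(p(b), b), cons(cons(a, 0), cons(b, b)))), 0))   [R4 at ε]
3. p(cons(g(cons(p(g(cons(p(b), b), b)), 0), g(cons(p(b), b), cons(cons(a, 0), cons(b, b)))), 0))  →  p(cons(g(cons(p(b), 0), g(cons(p(b), b), cons(cons(a, 0), cons(b, b)))), 0))   [R5 at 1.1.1.1.1]
4. p(cons(g(cons(p(b), 0), g(cons(p(b), b), cons(cons(a, 0), cons(b, b)))), 0))  →  p(cons(b, 0))   [R5 at 1.1]

Reduce t₂ = m(m(cons(p(b), b), 0, cons(0, b)), b, cons(g(cons(p(b), b), m(g(cons(p(b), p(cons(0, b))), p(p(a))), 0, cons(h(cons(0, p(a))), 0))), 0)):
1. m(m(cons(p(b), b), 0, cons(0, b)), b, cons(g(cons(p(b), b), m(g(cons(p(b), p(cons(0, b))), p(p(a))), 0, cons(h(cons(0, p(a))), 0))), 0))  →  p(cons(g(cons(p(b), b), m(g(cons(p(b), p(cons(0, b))), p(p(a))), 0, cons(h(cons(0, p(a))), 0))), 0))   [R1 at ε]
2. p(cons(g(cons(p(b), b), m(g(cons(p(b), p(cons(0, b))), p(p(a))), 0, cons(h(cons(0, p(a))), 0))), 0))  →  p(cons(b, 0))   [R5 at 1.1]

yes — NF(t₁) = p(cons(b, 0)), NF(t₂) = p(cons(b, 0))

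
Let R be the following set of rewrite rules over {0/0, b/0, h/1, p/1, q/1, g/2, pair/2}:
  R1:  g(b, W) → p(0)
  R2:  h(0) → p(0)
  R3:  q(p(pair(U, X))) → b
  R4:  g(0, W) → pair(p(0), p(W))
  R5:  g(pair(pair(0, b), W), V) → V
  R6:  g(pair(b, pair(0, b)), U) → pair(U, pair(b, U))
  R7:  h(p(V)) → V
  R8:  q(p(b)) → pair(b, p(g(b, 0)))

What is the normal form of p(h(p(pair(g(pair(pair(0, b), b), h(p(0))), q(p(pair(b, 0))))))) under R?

1. p(h(p(pair(g(pair(pair(0, b), b), h(p(0))), q(p(pair(b, 0)))))))  →  p(pair(g(pair(pair(0, b), b), h(p(0))), q(p(pair(b, 0)))))   [R7 at 1]
2. p(pair(g(pair(pair(0, b), b), h(p(0))), q(p(pair(b, 0)))))  →  p(pair(h(p(0)), q(p(pair(b, 0)))))   [R5 at 1.1]
3. p(pair(h(p(0)), q(p(pair(b, 0)))))  →  p(pair(0, q(p(pair(b, 0)))))   [R7 at 1.1]
4. p(pair(0, q(p(pair(b, 0)))))  →  p(pair(0, b))   [R3 at 1.2]

p(pair(0, b))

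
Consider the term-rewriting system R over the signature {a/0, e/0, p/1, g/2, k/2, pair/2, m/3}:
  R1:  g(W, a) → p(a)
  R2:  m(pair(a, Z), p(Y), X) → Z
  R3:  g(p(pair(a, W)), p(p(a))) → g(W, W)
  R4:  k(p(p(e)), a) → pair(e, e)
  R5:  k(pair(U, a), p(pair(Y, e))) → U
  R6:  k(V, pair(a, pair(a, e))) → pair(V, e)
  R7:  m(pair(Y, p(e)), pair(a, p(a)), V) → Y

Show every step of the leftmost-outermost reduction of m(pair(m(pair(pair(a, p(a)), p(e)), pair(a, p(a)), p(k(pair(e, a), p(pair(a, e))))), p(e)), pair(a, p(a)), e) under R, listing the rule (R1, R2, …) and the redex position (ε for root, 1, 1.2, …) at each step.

pair(a, p(a))

1. m(pair(m(pair(pair(a, p(a)), p(e)), pair(a, p(a)), p(k(pair(e, a), p(pair(a, e))))), p(e)), pair(a, p(a)), e)  →  m(pair(pair(a, p(a)), p(e)), pair(a, p(a)), p(k(pair(e, a), p(pair(a, e)))))   [R7 at ε]
2. m(pair(pair(a, p(a)), p(e)), pair(a, p(a)), p(k(pair(e, a), p(pair(a, e)))))  →  pair(a, p(a))   [R7 at ε]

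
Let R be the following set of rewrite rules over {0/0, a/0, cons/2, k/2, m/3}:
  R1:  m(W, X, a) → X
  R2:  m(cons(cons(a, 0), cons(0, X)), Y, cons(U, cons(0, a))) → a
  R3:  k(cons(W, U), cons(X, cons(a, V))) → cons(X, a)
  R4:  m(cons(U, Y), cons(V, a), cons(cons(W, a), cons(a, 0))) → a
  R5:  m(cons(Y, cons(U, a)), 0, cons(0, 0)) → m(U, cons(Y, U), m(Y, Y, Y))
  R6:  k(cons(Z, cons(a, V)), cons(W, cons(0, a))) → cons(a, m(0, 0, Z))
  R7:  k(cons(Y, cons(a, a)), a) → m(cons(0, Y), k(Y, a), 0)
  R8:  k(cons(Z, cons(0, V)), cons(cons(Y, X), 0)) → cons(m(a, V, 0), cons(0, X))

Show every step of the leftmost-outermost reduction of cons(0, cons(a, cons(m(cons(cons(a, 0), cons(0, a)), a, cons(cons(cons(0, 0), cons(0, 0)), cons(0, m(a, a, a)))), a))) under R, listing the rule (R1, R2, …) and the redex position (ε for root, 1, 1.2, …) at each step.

1. cons(0, cons(a, cons(m(cons(cons(a, 0), cons(0, a)), a, cons(cons(cons(0, 0), cons(0, 0)), cons(0, m(a, a, a)))), a)))  →  cons(0, cons(a, cons(m(cons(cons(a, 0), cons(0, a)), a, cons(cons(cons(0, 0), cons(0, 0)), cons(0, a))), a)))   [R1 at 2.2.1.3.2.2]
2. cons(0, cons(a, cons(m(cons(cons(a, 0), cons(0, a)), a, cons(cons(cons(0, 0), cons(0, 0)), cons(0, a))), a)))  →  cons(0, cons(a, cons(a, a)))   [R2 at 2.2.1]

cons(0, cons(a, cons(a, a)))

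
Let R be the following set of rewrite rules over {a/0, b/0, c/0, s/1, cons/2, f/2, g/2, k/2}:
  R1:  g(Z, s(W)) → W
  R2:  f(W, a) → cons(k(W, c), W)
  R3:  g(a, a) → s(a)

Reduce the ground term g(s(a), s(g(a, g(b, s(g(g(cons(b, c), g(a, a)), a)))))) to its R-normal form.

a

1. g(s(a), s(g(a, g(b, s(g(g(cons(b, c), g(a, a)), a))))))  →  g(a, g(b, s(g(g(cons(b, c), g(a, a)), a))))   [R1 at ε]
2. g(a, g(b, s(g(g(cons(b, c), g(a, a)), a))))  →  g(a, g(g(cons(b, c), g(a, a)), a))   [R1 at 2]
3. g(a, g(g(cons(b, c), g(a, a)), a))  →  g(a, g(g(cons(b, c), s(a)), a))   [R3 at 2.1.2]
4. g(a, g(g(cons(b, c), s(a)), a))  →  g(a, g(a, a))   [R1 at 2.1]
5. g(a, g(a, a))  →  g(a, s(a))   [R3 at 2]
6. g(a, s(a))  →  a   [R1 at ε]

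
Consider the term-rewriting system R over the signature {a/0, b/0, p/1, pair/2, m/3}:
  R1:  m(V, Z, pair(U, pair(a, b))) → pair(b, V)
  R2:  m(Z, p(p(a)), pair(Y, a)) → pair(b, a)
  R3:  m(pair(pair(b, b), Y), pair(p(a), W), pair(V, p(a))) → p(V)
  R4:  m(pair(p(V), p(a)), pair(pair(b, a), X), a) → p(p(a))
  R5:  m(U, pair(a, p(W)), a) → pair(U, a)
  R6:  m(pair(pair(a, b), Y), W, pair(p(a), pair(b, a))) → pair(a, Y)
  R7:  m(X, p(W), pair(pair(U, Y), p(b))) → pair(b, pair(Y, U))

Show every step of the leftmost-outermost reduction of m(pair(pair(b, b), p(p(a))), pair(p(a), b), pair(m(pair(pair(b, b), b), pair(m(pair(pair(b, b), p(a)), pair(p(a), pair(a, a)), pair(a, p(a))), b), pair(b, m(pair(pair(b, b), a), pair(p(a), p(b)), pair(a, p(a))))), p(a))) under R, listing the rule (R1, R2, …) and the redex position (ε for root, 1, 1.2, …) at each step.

1. m(pair(pair(b, b), p(p(a))), pair(p(a), b), pair(m(pair(pair(b, b), b), pair(m(pair(pair(b, b), p(a)), pair(p(a), pair(a, a)), pair(a, p(a))), b), pair(b, m(pair(pair(b, b), a), pair(p(a), p(b)), pair(a, p(a))))), p(a)))  →  p(m(pair(pair(b, b), b), pair(m(pair(pair(b, b), p(a)), pair(p(a), pair(a, a)), pair(a, p(a))), b), pair(b, m(pair(pair(b, b), a), pair(p(a), p(b)), pair(a, p(a))))))   [R3 at ε]
2. p(m(pair(pair(b, b), b), pair(m(pair(pair(b, b), p(a)), pair(p(a), pair(a, a)), pair(a, p(a))), b), pair(b, m(pair(pair(b, b), a), pair(p(a), p(b)), pair(a, p(a))))))  →  p(m(pair(pair(b, b), b), pair(p(a), b), pair(b, m(pair(pair(b, b), a), pair(p(a), p(b)), pair(a, p(a))))))   [R3 at 1.2.1]
3. p(m(pair(pair(b, b), b), pair(p(a), b), pair(b, m(pair(pair(b, b), a), pair(p(a), p(b)), pair(a, p(a))))))  →  p(m(pair(pair(b, b), b), pair(p(a), b), pair(b, p(a))))   [R3 at 1.3.2]
4. p(m(pair(pair(b, b), b), pair(p(a), b), pair(b, p(a))))  →  p(p(b))   [R3 at 1]

p(p(b))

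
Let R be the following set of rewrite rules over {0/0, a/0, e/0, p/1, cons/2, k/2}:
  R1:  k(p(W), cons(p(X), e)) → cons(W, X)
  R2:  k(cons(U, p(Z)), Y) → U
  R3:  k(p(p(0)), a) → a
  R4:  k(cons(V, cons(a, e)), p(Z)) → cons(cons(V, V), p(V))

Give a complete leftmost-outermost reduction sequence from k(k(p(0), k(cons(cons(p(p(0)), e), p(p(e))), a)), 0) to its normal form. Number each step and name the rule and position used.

1. k(k(p(0), k(cons(cons(p(p(0)), e), p(p(e))), a)), 0)  →  k(k(p(0), cons(p(p(0)), e)), 0)   [R2 at 1.2]
2. k(k(p(0), cons(p(p(0)), e)), 0)  →  k(cons(0, p(0)), 0)   [R1 at 1]
3. k(cons(0, p(0)), 0)  →  0   [R2 at ε]

0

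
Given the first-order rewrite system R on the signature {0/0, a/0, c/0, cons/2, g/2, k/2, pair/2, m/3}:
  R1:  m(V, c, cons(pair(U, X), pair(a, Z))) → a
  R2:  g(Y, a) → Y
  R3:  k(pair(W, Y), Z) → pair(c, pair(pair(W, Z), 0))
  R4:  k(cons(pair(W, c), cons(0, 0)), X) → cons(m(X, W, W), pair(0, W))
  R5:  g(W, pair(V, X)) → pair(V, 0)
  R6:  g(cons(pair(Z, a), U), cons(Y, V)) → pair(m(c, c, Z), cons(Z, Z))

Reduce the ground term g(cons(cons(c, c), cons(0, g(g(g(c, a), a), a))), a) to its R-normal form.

1. g(cons(cons(c, c), cons(0, g(g(g(c, a), a), a))), a)  →  cons(cons(c, c), cons(0, g(g(g(c, a), a), a)))   [R2 at ε]
2. cons(cons(c, c), cons(0, g(g(g(c, a), a), a)))  →  cons(cons(c, c), cons(0, g(g(c, a), a)))   [R2 at 2.2]
3. cons(cons(c, c), cons(0, g(g(c, a), a)))  →  cons(cons(c, c), cons(0, g(c, a)))   [R2 at 2.2]
4. cons(cons(c, c), cons(0, g(c, a)))  →  cons(cons(c, c), cons(0, c))   [R2 at 2.2]

cons(cons(c, c), cons(0, c))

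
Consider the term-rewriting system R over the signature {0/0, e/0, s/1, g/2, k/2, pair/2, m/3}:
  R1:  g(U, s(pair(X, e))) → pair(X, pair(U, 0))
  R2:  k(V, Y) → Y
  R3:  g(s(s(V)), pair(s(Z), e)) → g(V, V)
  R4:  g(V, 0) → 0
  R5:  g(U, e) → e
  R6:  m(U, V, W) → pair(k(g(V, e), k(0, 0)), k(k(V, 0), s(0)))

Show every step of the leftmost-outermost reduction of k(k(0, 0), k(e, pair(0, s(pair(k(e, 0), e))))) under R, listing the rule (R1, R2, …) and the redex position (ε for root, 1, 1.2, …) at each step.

pair(0, s(pair(0, e)))

1. k(k(0, 0), k(e, pair(0, s(pair(k(e, 0), e)))))  →  k(e, pair(0, s(pair(k(e, 0), e))))   [R2 at ε]
2. k(e, pair(0, s(pair(k(e, 0), e))))  →  pair(0, s(pair(k(e, 0), e)))   [R2 at ε]
3. pair(0, s(pair(k(e, 0), e)))  →  pair(0, s(pair(0, e)))   [R2 at 2.1.1]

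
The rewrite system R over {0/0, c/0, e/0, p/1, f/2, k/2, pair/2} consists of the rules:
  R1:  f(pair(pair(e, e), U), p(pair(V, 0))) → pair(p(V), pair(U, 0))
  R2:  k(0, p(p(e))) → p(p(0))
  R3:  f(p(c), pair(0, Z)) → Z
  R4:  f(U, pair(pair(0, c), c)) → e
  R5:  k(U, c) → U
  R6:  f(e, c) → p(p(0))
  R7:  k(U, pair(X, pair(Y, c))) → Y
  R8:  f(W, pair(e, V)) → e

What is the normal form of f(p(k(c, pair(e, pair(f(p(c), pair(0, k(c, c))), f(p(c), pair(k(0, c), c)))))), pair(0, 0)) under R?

0

1. f(p(k(c, pair(e, pair(f(p(c), pair(0, k(c, c))), f(p(c), pair(k(0, c), c)))))), pair(0, 0))  →  f(p(k(c, pair(e, pair(k(c, c), f(p(c), pair(k(0, c), c)))))), pair(0, 0))   [R3 at 1.1.2.2.1]
2. f(p(k(c, pair(e, pair(k(c, c), f(p(c), pair(k(0, c), c)))))), pair(0, 0))  →  f(p(k(c, pair(e, pair(c, f(p(c), pair(k(0, c), c)))))), pair(0, 0))   [R5 at 1.1.2.2.1]
3. f(p(k(c, pair(e, pair(c, f(p(c), pair(k(0, c), c)))))), pair(0, 0))  →  f(p(k(c, pair(e, pair(c, f(p(c), pair(0, c)))))), pair(0, 0))   [R5 at 1.1.2.2.2.2.1]
4. f(p(k(c, pair(e, pair(c, f(p(c), pair(0, c)))))), pair(0, 0))  →  f(p(k(c, pair(e, pair(c, c)))), pair(0, 0))   [R3 at 1.1.2.2.2]
5. f(p(k(c, pair(e, pair(c, c)))), pair(0, 0))  →  f(p(c), pair(0, 0))   [R7 at 1.1]
6. f(p(c), pair(0, 0))  →  0   [R3 at ε]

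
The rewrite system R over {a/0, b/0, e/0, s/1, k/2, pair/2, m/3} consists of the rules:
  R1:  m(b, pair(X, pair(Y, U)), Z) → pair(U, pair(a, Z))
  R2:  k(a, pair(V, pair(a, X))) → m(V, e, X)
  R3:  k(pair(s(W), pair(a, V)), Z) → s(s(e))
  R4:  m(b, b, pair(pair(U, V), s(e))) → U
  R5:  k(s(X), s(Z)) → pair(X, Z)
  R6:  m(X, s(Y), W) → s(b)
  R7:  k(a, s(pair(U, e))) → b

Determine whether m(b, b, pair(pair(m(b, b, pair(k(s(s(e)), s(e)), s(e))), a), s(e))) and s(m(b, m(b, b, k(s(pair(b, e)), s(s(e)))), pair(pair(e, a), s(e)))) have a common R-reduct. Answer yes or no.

Reduce t₁ = m(b, b, pair(pair(m(b, b, pair(k(s(s(e)), s(e)), s(e))), a), s(e))):
1. m(b, b, pair(pair(m(b, b, pair(k(s(s(e)), s(e)), s(e))), a), s(e)))  →  m(b, b, pair(k(s(s(e)), s(e)), s(e)))   [R4 at ε]
2. m(b, b, pair(k(s(s(e)), s(e)), s(e)))  →  m(b, b, pair(pair(s(e), e), s(e)))   [R5 at 3.1]
3. m(b, b, pair(pair(s(e), e), s(e)))  →  s(e)   [R4 at ε]

Reduce t₂ = s(m(b, m(b, b, k(s(pair(b, e)), s(s(e)))), pair(pair(e, a), s(e)))):
1. s(m(b, m(b, b, k(s(pair(b, e)), s(s(e)))), pair(pair(e, a), s(e))))  →  s(m(b, m(b, b, pair(pair(b, e), s(e))), pair(pair(e, a), s(e))))   [R5 at 1.2.3]
2. s(m(b, m(b, b, pair(pair(b, e), s(e))), pair(pair(e, a), s(e))))  →  s(m(b, b, pair(pair(e, a), s(e))))   [R4 at 1.2]
3. s(m(b, b, pair(pair(e, a), s(e))))  →  s(e)   [R4 at 1]

yes — NF(t₁) = s(e), NF(t₂) = s(e)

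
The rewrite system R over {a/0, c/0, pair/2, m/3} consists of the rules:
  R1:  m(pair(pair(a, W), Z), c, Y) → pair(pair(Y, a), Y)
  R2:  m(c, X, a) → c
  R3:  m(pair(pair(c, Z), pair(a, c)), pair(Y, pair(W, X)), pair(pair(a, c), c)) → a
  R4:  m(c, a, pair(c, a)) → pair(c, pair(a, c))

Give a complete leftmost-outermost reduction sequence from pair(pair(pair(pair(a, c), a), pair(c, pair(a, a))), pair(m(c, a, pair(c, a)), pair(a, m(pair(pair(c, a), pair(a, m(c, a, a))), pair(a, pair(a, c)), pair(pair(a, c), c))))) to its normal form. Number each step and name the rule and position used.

pair(pair(pair(pair(a, c), a), pair(c, pair(a, a))), pair(pair(c, pair(a, c)), pair(a, a)))

1. pair(pair(pair(pair(a, c), a), pair(c, pair(a, a))), pair(m(c, a, pair(c, a)), pair(a, m(pair(pair(c, a), pair(a, m(c, a, a))), pair(a, pair(a, c)), pair(pair(a, c), c)))))  →  pair(pair(pair(pair(a, c), a), pair(c, pair(a, a))), pair(pair(c, pair(a, c)), pair(a, m(pair(pair(c, a), pair(a, m(c, a, a))), pair(a, pair(a, c)), pair(pair(a, c), c)))))   [R4 at 2.1]
2. pair(pair(pair(pair(a, c), a), pair(c, pair(a, a))), pair(pair(c, pair(a, c)), pair(a, m(pair(pair(c, a), pair(a, m(c, a, a))), pair(a, pair(a, c)), pair(pair(a, c), c)))))  →  pair(pair(pair(pair(a, c), a), pair(c, pair(a, a))), pair(pair(c, pair(a, c)), pair(a, m(pair(pair(c, a), pair(a, c)), pair(a, pair(a, c)), pair(pair(a, c), c)))))   [R2 at 2.2.2.1.2.2]
3. pair(pair(pair(pair(a, c), a), pair(c, pair(a, a))), pair(pair(c, pair(a, c)), pair(a, m(pair(pair(c, a), pair(a, c)), pair(a, pair(a, c)), pair(pair(a, c), c)))))  →  pair(pair(pair(pair(a, c), a), pair(c, pair(a, a))), pair(pair(c, pair(a, c)), pair(a, a)))   [R3 at 2.2.2]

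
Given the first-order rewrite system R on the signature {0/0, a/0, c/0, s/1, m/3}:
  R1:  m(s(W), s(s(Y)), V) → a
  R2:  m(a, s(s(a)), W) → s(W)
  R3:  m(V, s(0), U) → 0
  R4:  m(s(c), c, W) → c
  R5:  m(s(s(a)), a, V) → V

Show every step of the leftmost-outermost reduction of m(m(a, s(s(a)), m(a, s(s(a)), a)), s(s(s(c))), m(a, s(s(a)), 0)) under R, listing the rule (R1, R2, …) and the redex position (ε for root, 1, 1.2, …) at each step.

a

1. m(m(a, s(s(a)), m(a, s(s(a)), a)), s(s(s(c))), m(a, s(s(a)), 0))  →  m(s(m(a, s(s(a)), a)), s(s(s(c))), m(a, s(s(a)), 0))   [R2 at 1]
2. m(s(m(a, s(s(a)), a)), s(s(s(c))), m(a, s(s(a)), 0))  →  a   [R1 at ε]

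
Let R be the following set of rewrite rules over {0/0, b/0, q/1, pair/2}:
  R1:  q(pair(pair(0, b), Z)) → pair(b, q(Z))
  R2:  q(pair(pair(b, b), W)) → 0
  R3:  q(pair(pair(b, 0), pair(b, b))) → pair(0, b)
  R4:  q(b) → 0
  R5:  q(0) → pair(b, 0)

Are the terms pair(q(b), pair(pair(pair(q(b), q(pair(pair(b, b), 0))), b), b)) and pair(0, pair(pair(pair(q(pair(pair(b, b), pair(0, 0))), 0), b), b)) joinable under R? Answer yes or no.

Reduce t₁ = pair(q(b), pair(pair(pair(q(b), q(pair(pair(b, b), 0))), b), b)):
1. pair(q(b), pair(pair(pair(q(b), q(pair(pair(b, b), 0))), b), b))  →  pair(0, pair(pair(pair(q(b), q(pair(pair(b, b), 0))), b), b))   [R4 at 1]
2. pair(0, pair(pair(pair(q(b), q(pair(pair(b, b), 0))), b), b))  →  pair(0, pair(pair(pair(0, q(pair(pair(b, b), 0))), b), b))   [R4 at 2.1.1.1]
3. pair(0, pair(pair(pair(0, q(pair(pair(b, b), 0))), b), b))  →  pair(0, pair(pair(pair(0, 0), b), b))   [R2 at 2.1.1.2]

Reduce t₂ = pair(0, pair(pair(pair(q(pair(pair(b, b), pair(0, 0))), 0), b), b)):
1. pair(0, pair(pair(pair(q(pair(pair(b, b), pair(0, 0))), 0), b), b))  →  pair(0, pair(pair(pair(0, 0), b), b))   [R2 at 2.1.1.1]

yes — NF(t₁) = pair(0, pair(pair(pair(0, 0), b), b)), NF(t₂) = pair(0, pair(pair(pair(0, 0), b), b))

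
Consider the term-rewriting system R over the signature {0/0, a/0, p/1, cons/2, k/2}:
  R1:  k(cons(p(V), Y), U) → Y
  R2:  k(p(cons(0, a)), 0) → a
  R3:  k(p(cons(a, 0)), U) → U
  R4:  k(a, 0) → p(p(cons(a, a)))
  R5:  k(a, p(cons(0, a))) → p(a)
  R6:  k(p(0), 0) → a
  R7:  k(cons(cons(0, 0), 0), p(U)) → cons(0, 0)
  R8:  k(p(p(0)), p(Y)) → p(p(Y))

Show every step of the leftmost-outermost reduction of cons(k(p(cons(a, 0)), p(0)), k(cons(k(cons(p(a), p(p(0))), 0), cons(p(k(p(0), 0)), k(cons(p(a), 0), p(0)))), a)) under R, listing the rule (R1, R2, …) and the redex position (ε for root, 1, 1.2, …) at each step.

1. cons(k(p(cons(a, 0)), p(0)), k(cons(k(cons(p(a), p(p(0))), 0), cons(p(k(p(0), 0)), k(cons(p(a), 0), p(0)))), a))  →  cons(p(0), k(cons(k(cons(p(a), p(p(0))), 0), cons(p(k(p(0), 0)), k(cons(p(a), 0), p(0)))), a))   [R3 at 1]
2. cons(p(0), k(cons(k(cons(p(a), p(p(0))), 0), cons(p(k(p(0), 0)), k(cons(p(a), 0), p(0)))), a))  →  cons(p(0), k(cons(p(p(0)), cons(p(k(p(0), 0)), k(cons(p(a), 0), p(0)))), a))   [R1 at 2.1.1]
3. cons(p(0), k(cons(p(p(0)), cons(p(k(p(0), 0)), k(cons(p(a), 0), p(0)))), a))  →  cons(p(0), cons(p(k(p(0), 0)), k(cons(p(a), 0), p(0))))   [R1 at 2]
4. cons(p(0), cons(p(k(p(0), 0)), k(cons(p(a), 0), p(0))))  →  cons(p(0), cons(p(a), k(cons(p(a), 0), p(0))))   [R6 at 2.1.1]
5. cons(p(0), cons(p(a), k(cons(p(a), 0), p(0))))  →  cons(p(0), cons(p(a), 0))   [R1 at 2.2]

cons(p(0), cons(p(a), 0))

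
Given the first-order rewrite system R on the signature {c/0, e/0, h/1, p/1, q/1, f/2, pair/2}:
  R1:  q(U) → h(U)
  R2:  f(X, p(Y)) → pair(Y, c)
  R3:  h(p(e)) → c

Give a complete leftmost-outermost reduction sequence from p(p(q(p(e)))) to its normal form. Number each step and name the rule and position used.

p(p(c))

1. p(p(q(p(e))))  →  p(p(h(p(e))))   [R1 at 1.1]
2. p(p(h(p(e))))  →  p(p(c))   [R3 at 1.1]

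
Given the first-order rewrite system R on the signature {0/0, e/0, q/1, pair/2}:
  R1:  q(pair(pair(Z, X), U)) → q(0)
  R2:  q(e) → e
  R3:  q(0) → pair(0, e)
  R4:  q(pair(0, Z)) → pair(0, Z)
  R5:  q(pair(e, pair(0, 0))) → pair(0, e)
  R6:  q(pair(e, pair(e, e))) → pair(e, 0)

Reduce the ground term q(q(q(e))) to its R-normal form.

e

1. q(q(q(e)))  →  q(q(e))   [R2 at 1.1]
2. q(q(e))  →  q(e)   [R2 at 1]
3. q(e)  →  e   [R2 at ε]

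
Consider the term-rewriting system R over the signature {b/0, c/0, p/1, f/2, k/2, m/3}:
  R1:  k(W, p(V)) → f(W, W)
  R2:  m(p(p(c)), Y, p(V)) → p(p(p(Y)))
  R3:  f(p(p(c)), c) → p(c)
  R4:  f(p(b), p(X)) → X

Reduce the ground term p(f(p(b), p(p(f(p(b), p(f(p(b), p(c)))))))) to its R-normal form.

p(p(c))

1. p(f(p(b), p(p(f(p(b), p(f(p(b), p(c))))))))  →  p(p(f(p(b), p(f(p(b), p(c))))))   [R4 at 1]
2. p(p(f(p(b), p(f(p(b), p(c))))))  →  p(p(f(p(b), p(c))))   [R4 at 1.1]
3. p(p(f(p(b), p(c))))  →  p(p(c))   [R4 at 1.1]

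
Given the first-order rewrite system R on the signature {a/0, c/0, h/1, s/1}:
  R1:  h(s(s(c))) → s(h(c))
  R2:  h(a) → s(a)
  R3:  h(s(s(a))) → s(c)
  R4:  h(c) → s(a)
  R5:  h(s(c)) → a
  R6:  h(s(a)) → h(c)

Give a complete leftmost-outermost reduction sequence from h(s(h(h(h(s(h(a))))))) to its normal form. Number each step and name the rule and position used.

1. h(s(h(h(h(s(h(a)))))))  →  h(s(h(h(h(s(s(a)))))))   [R2 at 1.1.1.1.1.1]
2. h(s(h(h(h(s(s(a)))))))  →  h(s(h(h(s(c)))))   [R3 at 1.1.1.1]
3. h(s(h(h(s(c)))))  →  h(s(h(a)))   [R5 at 1.1.1]
4. h(s(h(a)))  →  h(s(s(a)))   [R2 at 1.1]
5. h(s(s(a)))  →  s(c)   [R3 at ε]

s(c)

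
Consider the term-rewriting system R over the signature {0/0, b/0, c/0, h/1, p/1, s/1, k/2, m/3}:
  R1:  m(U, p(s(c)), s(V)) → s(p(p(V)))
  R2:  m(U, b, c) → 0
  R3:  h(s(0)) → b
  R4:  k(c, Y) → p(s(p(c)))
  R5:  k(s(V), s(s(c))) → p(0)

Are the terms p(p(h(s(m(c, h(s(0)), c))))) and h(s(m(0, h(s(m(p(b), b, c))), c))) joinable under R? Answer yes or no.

no — NF(t₁) = p(p(b)), NF(t₂) = b

Reduce t₁ = p(p(h(s(m(c, h(s(0)), c))))):
1. p(p(h(s(m(c, h(s(0)), c)))))  →  p(p(h(s(m(c, b, c)))))   [R3 at 1.1.1.1.2]
2. p(p(h(s(m(c, b, c)))))  →  p(p(h(s(0))))   [R2 at 1.1.1.1]
3. p(p(h(s(0))))  →  p(p(b))   [R3 at 1.1]

Reduce t₂ = h(s(m(0, h(s(m(p(b), b, c))), c))):
1. h(s(m(0, h(s(m(p(b), b, c))), c)))  →  h(s(m(0, h(s(0)), c)))   [R2 at 1.1.2.1.1]
2. h(s(m(0, h(s(0)), c)))  →  h(s(m(0, b, c)))   [R3 at 1.1.2]
3. h(s(m(0, b, c)))  →  h(s(0))   [R2 at 1.1]
4. h(s(0))  →  b   [R3 at ε]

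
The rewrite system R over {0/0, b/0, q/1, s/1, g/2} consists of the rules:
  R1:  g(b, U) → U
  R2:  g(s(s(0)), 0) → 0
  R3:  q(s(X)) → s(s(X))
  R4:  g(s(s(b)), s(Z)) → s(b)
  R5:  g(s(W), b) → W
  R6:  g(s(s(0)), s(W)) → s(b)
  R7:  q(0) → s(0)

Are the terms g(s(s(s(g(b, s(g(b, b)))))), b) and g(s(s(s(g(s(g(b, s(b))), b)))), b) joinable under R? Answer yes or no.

Reduce t₁ = g(s(s(s(g(b, s(g(b, b)))))), b):
1. g(s(s(s(g(b, s(g(b, b)))))), b)  →  s(s(g(b, s(g(b, b)))))   [R5 at ε]
2. s(s(g(b, s(g(b, b)))))  →  s(s(s(g(b, b))))   [R1 at 1.1]
3. s(s(s(g(b, b))))  →  s(s(s(b)))   [R1 at 1.1.1]

Reduce t₂ = g(s(s(s(g(s(g(b, s(b))), b)))), b):
1. g(s(s(s(g(s(g(b, s(b))), b)))), b)  →  s(s(g(s(g(b, s(b))), b)))   [R5 at ε]
2. s(s(g(s(g(b, s(b))), b)))  →  s(s(g(b, s(b))))   [R5 at 1.1]
3. s(s(g(b, s(b))))  →  s(s(s(b)))   [R1 at 1.1]

yes — NF(t₁) = s(s(s(b))), NF(t₂) = s(s(s(b)))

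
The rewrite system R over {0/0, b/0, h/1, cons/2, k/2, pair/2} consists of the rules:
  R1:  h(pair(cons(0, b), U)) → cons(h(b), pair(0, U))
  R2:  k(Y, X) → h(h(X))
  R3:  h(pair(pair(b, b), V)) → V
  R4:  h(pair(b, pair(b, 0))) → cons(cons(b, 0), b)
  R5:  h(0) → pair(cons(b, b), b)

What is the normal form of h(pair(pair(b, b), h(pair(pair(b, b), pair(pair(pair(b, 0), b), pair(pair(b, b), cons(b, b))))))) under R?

pair(pair(pair(b, 0), b), pair(pair(b, b), cons(b, b)))

1. h(pair(pair(b, b), h(pair(pair(b, b), pair(pair(pair(b, 0), b), pair(pair(b, b), cons(b, b)))))))  →  h(pair(pair(b, b), pair(pair(pair(b, 0), b), pair(pair(b, b), cons(b, b)))))   [R3 at ε]
2. h(pair(pair(b, b), pair(pair(pair(b, 0), b), pair(pair(b, b), cons(b, b)))))  →  pair(pair(pair(b, 0), b), pair(pair(b, b), cons(b, b)))   [R3 at ε]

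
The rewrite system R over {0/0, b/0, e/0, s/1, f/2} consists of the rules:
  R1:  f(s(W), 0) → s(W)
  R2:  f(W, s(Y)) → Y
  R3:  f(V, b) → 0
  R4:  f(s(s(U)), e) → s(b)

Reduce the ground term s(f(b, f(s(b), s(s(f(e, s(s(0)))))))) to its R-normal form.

s(s(0))

1. s(f(b, f(s(b), s(s(f(e, s(s(0))))))))  →  s(f(b, s(f(e, s(s(0))))))   [R2 at 1.2]
2. s(f(b, s(f(e, s(s(0))))))  →  s(f(e, s(s(0))))   [R2 at 1]
3. s(f(e, s(s(0))))  →  s(s(0))   [R2 at 1]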